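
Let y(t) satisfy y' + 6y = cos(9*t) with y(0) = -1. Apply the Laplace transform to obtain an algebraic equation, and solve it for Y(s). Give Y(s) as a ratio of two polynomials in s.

Y(s) = (-s^2 + s - 81)/(s^3 + 6*s^2 + 81*s + 486)

Apply the Laplace transform to the equation.
Using L{y'} = sY - y(0) = sY - (-1), the left side becomes (s + 6)Y - (-1).
The right side is L{cos(9*t)} = s/(s^2 + 81).
So (s + 6)Y = s/(s^2 + 81) + (-1).
Isolate Y and clear denominators.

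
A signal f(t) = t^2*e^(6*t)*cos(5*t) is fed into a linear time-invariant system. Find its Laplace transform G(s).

G(s) = 2*(s - 6)*(s^2 - 12*s - 39)/(s^2 - 12*s + 61)^3

L{cos(5t)} = s/(s^2 + 25).
Multiplying by e^(6t) shifts s → s - 6, so L{e^(6*t)*cos(5*t)} = (s - 6)/((s - 6)^2 + 25).
Then apply L{t^2·g(t)} = (-1)^2 d^2/ds^2[H(s)] with H(s) = (s - 6)/((s - 6)^2 + 25):
differentiating 2 times and applying the sign gives 2*(s - 6)*(s^2 - 12*s - 39)/(s^2 - 12*s + 61)^3.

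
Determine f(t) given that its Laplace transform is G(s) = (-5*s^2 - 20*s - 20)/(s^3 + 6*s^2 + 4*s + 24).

Factor the denominator: s^3 + 6*s^2 + 4*s + 24 = (s + 6)*(s^2 + 4).
Partial fraction decomposition gives [-2/(s + 6)] + [-3*s/(s^2 + 4)] + [-2/(s^2 + 4)].
Invert each term: -2/(s + 6) ↔ -2e^(-6t); -3·s/(s^2 + 4) ↔ -3cos(2t); -1·2/(s^2 + 4) ↔ -sin(2t).

f(t) = -sin(2*t) - 3*cos(2*t) - 2*exp(-6*t)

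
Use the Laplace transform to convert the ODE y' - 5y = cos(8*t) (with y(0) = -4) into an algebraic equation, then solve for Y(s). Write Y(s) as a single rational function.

Y(s) = (-4*s^2 + s - 256)/(s^3 - 5*s^2 + 64*s - 320)

Apply the Laplace transform to the equation.
With L{y'} = sY - y(0) = sY - (-4): the LHS transforms to (s - 5)Y - (-4).
The right side is L{cos(8*t)} = s/(s^2 + 64).
So (s - 5)Y = s/(s^2 + 64) + (-4).
Solve for Y(s) and write it as one ratio of polynomials.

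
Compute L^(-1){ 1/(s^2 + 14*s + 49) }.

Rewrite the denominator: s^2 + 14*s + 49 = (s + 7)^2.
The form in (s + 7) signals a first-shifting-theorem factor e^(-7t).
Since L{t} = 1!/s^2 = 1/s^2, the inverse is t*exp(-7*t).

t*exp(-7*t)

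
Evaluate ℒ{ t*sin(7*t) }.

14*s/(s^2 + 49)^2

L{sin(7t)} = 7/(s^2 + 49).
Then apply L{t·g(t)} = -d/ds[G(s)] with G(s) = 7/(s^2 + 49):
differentiating 1 time and applying the sign gives 14*s/(s^2 + 49)^2.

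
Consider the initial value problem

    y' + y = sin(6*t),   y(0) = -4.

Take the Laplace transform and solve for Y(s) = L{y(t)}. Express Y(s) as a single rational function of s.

Take the Laplace transform of both sides.
Using L{y'} = sY - y(0) = sY - (-4), the left side becomes (s + 1)Y - (-4).
The right side is L{sin(6*t)} = 6/(s^2 + 36).
So (s + 1)Y = 6/(s^2 + 36) + (-4).
Solve for Y(s) and write it as one ratio of polynomials.

Y(s) = (-4*s^2 - 138)/(s^3 + s^2 + 36*s + 36)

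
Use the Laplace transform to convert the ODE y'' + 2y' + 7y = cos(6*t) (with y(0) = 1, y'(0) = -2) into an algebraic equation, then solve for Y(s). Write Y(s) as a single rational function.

Y(s) = (s^3 + 37*s)/(s^4 + 2*s^3 + 43*s^2 + 72*s + 252)

Take the Laplace transform of both sides.
Using L{y''} = s^2 Y - s·y(0) - y'(0) and L{y'} = sY - y(0), with y(0) = 1, y'(0) = -2, the left side becomes (s^2 + 2*s + 7)Y - (s).
The right side is L{cos(6*t)} = s/(s^2 + 36).
So (s^2 + 2*s + 7)Y = s/(s^2 + 36) + (s).
Solve for Y(s) and write it as one ratio of polynomials.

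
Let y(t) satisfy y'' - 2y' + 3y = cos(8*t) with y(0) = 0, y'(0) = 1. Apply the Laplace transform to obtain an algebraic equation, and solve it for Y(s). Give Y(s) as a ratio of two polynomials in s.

Y(s) = (s^2 + s + 64)/(s^4 - 2*s^3 + 67*s^2 - 128*s + 192)

Laplace-transform each side.
The derivative rules (L{y''} = s^2 Y - s·y(0) - y'(0) and L{y'} = sY - y(0), with y(0) = 0, y'(0) = 1) turn the left side into (s^2 - 2*s + 3)Y - (1).
The right side is L{cos(8*t)} = s/(s^2 + 64).
So (s^2 - 2*s + 3)Y = s/(s^2 + 64) + (1).
Divide through and combine into a single rational function.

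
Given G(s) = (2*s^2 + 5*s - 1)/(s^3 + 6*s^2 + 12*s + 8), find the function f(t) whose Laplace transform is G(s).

f(t) = -3*t^2*exp(-2*t)/2 - 3*t*exp(-2*t) + 2*exp(-2*t)

Factor the denominator: s^3 + 6*s^2 + 12*s + 8 = (s + 2)^3.
Partial fraction decomposition gives [2/(s + 2)] + [-3/(s + 2)^2] + [-3/(s + 2)^3].
Invert each term: 2/(s + 2) ↔ 2e^(-2t); -3/(s + 2)^2 ↔ -3t·e^(-2t); -3/(s + 2)^3 ↔ (-3/2)t^2·e^(-2t).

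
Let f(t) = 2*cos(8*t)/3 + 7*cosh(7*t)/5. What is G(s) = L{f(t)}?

The transform is linear, so treat each term independently.
(2/3)·[L{cos(8t)} = s/(s^2 + 64)]; (7/5)·[L{cosh(7t)} = s/(s^2 - 49)].

G(s) = 2*s/(3*(s^2 + 64)) + 7*s/(5*(s^2 - 49))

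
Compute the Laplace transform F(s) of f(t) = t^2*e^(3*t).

L{e^(3t)} = 1/(s - 3).
Then apply L{t^2·g(t)} = (-1)^2 d^2/ds^2[G(s)] with G(s) = 1/(s - 3):
differentiating 2 times and applying the sign gives 2/(s - 3)^3.

F(s) = 2/(s - 3)^3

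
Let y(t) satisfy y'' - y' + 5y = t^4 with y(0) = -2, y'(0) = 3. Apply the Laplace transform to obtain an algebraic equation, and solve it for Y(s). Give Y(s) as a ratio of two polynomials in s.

Y(s) = (-2*s^6 + 5*s^5 + 24)/(s^7 - s^6 + 5*s^5)

Take the Laplace transform of both sides.
With L{y''} = s^2 Y - s·y(0) - y'(0) and L{y'} = sY - y(0), with y(0) = -2, y'(0) = 3: the LHS transforms to (s^2 - s + 5)Y - (-2*s + 5).
The right side is L{t^4} = 24/s^5.
So (s^2 - s + 5)Y = 24/s^5 + (-2*s + 5).
Isolate Y and clear denominators.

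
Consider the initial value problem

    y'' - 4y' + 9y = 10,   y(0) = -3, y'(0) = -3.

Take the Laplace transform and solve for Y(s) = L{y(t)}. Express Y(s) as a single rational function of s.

Laplace-transform each side.
With L{y''} = s^2 Y - s·y(0) - y'(0) and L{y'} = sY - y(0), with y(0) = -3, y'(0) = -3: the LHS transforms to (s^2 - 4*s + 9)Y - (-3*s + 9).
The right side is L{10} = 10/s.
So (s^2 - 4*s + 9)Y = 10/s + (-3*s + 9).
Solve for Y(s) and write it as one ratio of polynomials.

Y(s) = (-3*s^2 + 9*s + 10)/(s^3 - 4*s^2 + 9*s)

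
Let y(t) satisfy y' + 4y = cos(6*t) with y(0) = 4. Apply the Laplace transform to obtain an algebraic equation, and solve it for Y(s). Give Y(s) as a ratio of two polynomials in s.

Y(s) = (4*s^2 + s + 144)/(s^3 + 4*s^2 + 36*s + 144)

Transform both sides with L{·}.
With L{y'} = sY - y(0) = sY - 4: the LHS transforms to (s + 4)Y - (4).
The right side is L{cos(6*t)} = s/(s^2 + 36).
So (s + 4)Y = s/(s^2 + 36) + (4).
Isolate Y and clear denominators.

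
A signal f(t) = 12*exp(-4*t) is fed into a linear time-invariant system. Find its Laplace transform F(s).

F(s) = 12/(s + 4)

L{12} = 12/s.
By the first shifting theorem, multiplying by e^(-4t) replaces s with s + 4.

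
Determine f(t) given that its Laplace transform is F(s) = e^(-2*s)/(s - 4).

The factor e^(-2s) signals a time shift by c = 2 (second shifting theorem).
L{e^(4t)} = 1/(s - 4), so L^-1{1/(s - 4)} = e^(4*t).
Hence the inverse is u(t - 2) times that function evaluated at t - 2.

f(t) = Heaviside(t - 2)*(exp(4*t - 8))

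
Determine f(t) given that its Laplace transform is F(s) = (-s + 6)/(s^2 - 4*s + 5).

f(t) = 4*exp(2*t)*sin(t) - exp(2*t)*cos(t)

Complete the square in the denominator: s^2 - 4*s + 5 = (s - 2)^2 + 1^2.
Split the numerator to match: -s + 6 = -1·(s - 2) + 4·1.
Invert each term: -1·(s - 2)/((s - 2)^2 + 1) ↔ -e^(2t)cos(t); 4·1/((s - 2)^2 + 1) ↔ 4e^(2t)sin(t).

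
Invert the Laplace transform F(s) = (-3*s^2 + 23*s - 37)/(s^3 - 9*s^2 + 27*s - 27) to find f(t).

Factor the denominator: s^3 - 9*s^2 + 27*s - 27 = (s - 3)^3.
Partial fraction decomposition gives [-3/(s - 3)] + [5/(s - 3)^2] + [5/(s - 3)^3].
Invert each term: -3/(s - 3) ↔ -3e^(3t); 5/(s - 3)^2 ↔ 5t·e^(3t); 5/(s - 3)^3 ↔ (5/2)t^2·e^(3t).

f(t) = 5*t^2*exp(3*t)/2 + 5*t*exp(3*t) - 3*exp(3*t)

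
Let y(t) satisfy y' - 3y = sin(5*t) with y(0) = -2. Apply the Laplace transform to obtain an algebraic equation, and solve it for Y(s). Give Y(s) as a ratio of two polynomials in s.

Transform both sides with L{·}.
Using L{y'} = sY - y(0) = sY - (-2), the left side becomes (s - 3)Y - (-2).
The right side is L{sin(5*t)} = 5/(s^2 + 25).
So (s - 3)Y = 5/(s^2 + 25) + (-2).
Solve for Y(s) and write it as one ratio of polynomials.

Y(s) = (-2*s^2 - 45)/(s^3 - 3*s^2 + 25*s - 75)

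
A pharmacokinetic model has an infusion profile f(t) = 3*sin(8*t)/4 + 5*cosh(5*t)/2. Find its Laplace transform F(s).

F(s) = 5*s/(2*(s^2 - 25)) + 6/(s^2 + 64)

Apply the Laplace transform termwise.
(3/4)·[L{sin(8t)} = 8/(s^2 + 64)]; (5/2)·[L{cosh(5t)} = s/(s^2 - 25)].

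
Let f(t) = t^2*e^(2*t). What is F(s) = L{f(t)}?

F(s) = 2/(s - 2)^3

L{e^(2t)} = 1/(s - 2).
Then apply L{t^2·g(t)} = (-1)^2 d^2/ds^2[G(s)] with G(s) = 1/(s - 2):
differentiating 2 times and applying the sign gives 2/(s - 2)^3.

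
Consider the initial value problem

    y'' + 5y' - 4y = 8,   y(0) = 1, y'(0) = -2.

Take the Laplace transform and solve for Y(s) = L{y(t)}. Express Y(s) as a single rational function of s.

Apply the Laplace transform to the equation.
Using L{y''} = s^2 Y - s·y(0) - y'(0) and L{y'} = sY - y(0), with y(0) = 1, y'(0) = -2, the left side becomes (s^2 + 5*s - 4)Y - (s + 3).
The right side is L{8} = 8/s.
So (s^2 + 5*s - 4)Y = 8/s + (s + 3).
Solve for Y(s) and write it as one ratio of polynomials.

Y(s) = (s^2 + 3*s + 8)/(s^3 + 5*s^2 - 4*s)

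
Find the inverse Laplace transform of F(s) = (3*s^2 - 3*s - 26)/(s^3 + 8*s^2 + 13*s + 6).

-4*t*exp(-t) - exp(-t) + 4*exp(-6*t)

Factor the denominator: s^3 + 8*s^2 + 13*s + 6 = (s + 1)^2*(s + 6).
Partial fraction decomposition gives [-1/(s + 1)] + [-4/(s + 1)^2] + [4/(s + 6)].
Invert each term: -1/(s + 1) ↔ -e^(-t); -4/(s + 1)^2 ↔ -4t·e^(-t); 4/(s + 6) ↔ 4e^(-6t).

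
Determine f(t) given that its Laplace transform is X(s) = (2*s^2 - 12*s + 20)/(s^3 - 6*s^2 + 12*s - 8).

Factor the denominator: s^3 - 6*s^2 + 12*s - 8 = (s - 2)^3.
Partial fraction decomposition gives [2/(s - 2)] + [-4/(s - 2)^2] + [4/(s - 2)^3].
Invert each term: 2/(s - 2) ↔ 2e^(2t); -4/(s - 2)^2 ↔ -4t·e^(2t); 4/(s - 2)^3 ↔ (2)t^2·e^(2t).

f(t) = 2*t^2*exp(2*t) - 4*t*exp(2*t) + 2*exp(2*t)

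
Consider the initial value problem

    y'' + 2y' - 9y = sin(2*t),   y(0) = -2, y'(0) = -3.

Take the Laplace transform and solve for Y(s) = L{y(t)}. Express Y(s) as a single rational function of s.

Laplace-transform each side.
The derivative rules (L{y''} = s^2 Y - s·y(0) - y'(0) and L{y'} = sY - y(0), with y(0) = -2, y'(0) = -3) turn the left side into (s^2 + 2*s - 9)Y - (-2*s - 7).
The right side is L{sin(2*t)} = 2/(s^2 + 4).
So (s^2 + 2*s - 9)Y = 2/(s^2 + 4) + (-2*s - 7).
Divide through and combine into a single rational function.

Y(s) = (-2*s^3 - 7*s^2 - 8*s - 26)/(s^4 + 2*s^3 - 5*s^2 + 8*s - 36)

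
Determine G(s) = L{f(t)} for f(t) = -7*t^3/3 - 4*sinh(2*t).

Apply the Laplace transform termwise.
(-4)·[L{sinh(2t)} = 2/(s^2 - 4)]; (-7/3)·[L{t^3} = 3!/s^4 = 6/s^4].

G(s) = -8/(s^2 - 4) - 14/s^4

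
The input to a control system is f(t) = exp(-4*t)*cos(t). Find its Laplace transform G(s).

L{cos(t)} = s/(s^2 + 1).
By the first shifting theorem, multiplying by e^(-4t) replaces s with s + 4.

G(s) = (s + 4)/((s + 4)^2 + 1)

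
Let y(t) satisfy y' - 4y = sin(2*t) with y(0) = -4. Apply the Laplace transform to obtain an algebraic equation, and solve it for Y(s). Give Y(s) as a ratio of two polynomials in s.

Y(s) = (-4*s^2 - 14)/(s^3 - 4*s^2 + 4*s - 16)

Take the Laplace transform of both sides.
Using L{y'} = sY - y(0) = sY - (-4), the left side becomes (s - 4)Y - (-4).
The right side is L{sin(2*t)} = 2/(s^2 + 4).
So (s - 4)Y = 2/(s^2 + 4) + (-4).
Divide through and combine into a single rational function.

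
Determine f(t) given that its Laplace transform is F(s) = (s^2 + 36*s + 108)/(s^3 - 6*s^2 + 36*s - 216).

Factor the denominator: s^3 - 6*s^2 + 36*s - 216 = (s - 6)*(s^2 + 36).
Partial fraction decomposition gives [5/(s - 6)] + [-4*s/(s^2 + 36)] + [12/(s^2 + 36)].
Invert each term: 5/(s - 6) ↔ 5e^(6t); -4·s/(s^2 + 36) ↔ -4cos(6t); 2·6/(s^2 + 36) ↔ 2sin(6t).

f(t) = 5*exp(6*t) + 2*sin(6*t) - 4*cos(6*t)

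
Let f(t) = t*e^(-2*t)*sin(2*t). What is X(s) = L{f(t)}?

X(s) = 4*(s + 2)/(s^2 + 4*s + 8)^2

L{sin(2t)} = 2/(s^2 + 4).
Multiplying by e^(-2t) shifts s → s + 2, so L{e^(-2*t)*sin(2*t)} = 2/((s + 2)^2 + 4).
Then apply L{t·g(t)} = -d/ds[G(s)] with G(s) = 2/((s + 2)^2 + 4):
differentiating 1 time and applying the sign gives 4*(s + 2)/(s^2 + 4*s + 8)^2.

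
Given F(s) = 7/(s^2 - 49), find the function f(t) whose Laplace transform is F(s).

Since L{sinh(7t)} = 7/(s^2 - 49), the inverse is sinh(7*t).

f(t) = sinh(7*t)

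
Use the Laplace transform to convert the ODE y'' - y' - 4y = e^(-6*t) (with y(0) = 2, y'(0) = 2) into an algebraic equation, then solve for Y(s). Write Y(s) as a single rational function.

Y(s) = (2*s^2 + 12*s + 1)/(s^3 + 5*s^2 - 10*s - 24)

Laplace-transform each side.
The derivative rules (L{y''} = s^2 Y - s·y(0) - y'(0) and L{y'} = sY - y(0), with y(0) = 2, y'(0) = 2) turn the left side into (s^2 - s - 4)Y - (2*s).
The right side is L{e^(-6*t)} = 1/(s + 6).
So (s^2 - s - 4)Y = 1/(s + 6) + (2*s).
Isolate Y and clear denominators.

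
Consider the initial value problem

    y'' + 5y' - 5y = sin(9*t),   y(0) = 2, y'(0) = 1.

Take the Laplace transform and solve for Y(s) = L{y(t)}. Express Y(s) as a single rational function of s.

Apply the Laplace transform to the equation.
Using L{y''} = s^2 Y - s·y(0) - y'(0) and L{y'} = sY - y(0), with y(0) = 2, y'(0) = 1, the left side becomes (s^2 + 5*s - 5)Y - (2*s + 11).
The right side is L{sin(9*t)} = 9/(s^2 + 81).
So (s^2 + 5*s - 5)Y = 9/(s^2 + 81) + (2*s + 11).
Solve for Y(s) and write it as one ratio of polynomials.

Y(s) = (2*s^3 + 11*s^2 + 162*s + 900)/(s^4 + 5*s^3 + 76*s^2 + 405*s - 405)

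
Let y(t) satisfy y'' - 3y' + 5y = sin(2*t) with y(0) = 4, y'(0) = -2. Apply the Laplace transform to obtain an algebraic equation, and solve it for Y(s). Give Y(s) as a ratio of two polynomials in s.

Laplace-transform each side.
With L{y''} = s^2 Y - s·y(0) - y'(0) and L{y'} = sY - y(0), with y(0) = 4, y'(0) = -2: the LHS transforms to (s^2 - 3*s + 5)Y - (4*s - 14).
The right side is L{sin(2*t)} = 2/(s^2 + 4).
So (s^2 - 3*s + 5)Y = 2/(s^2 + 4) + (4*s - 14).
Isolate Y and clear denominators.

Y(s) = (4*s^3 - 14*s^2 + 16*s - 54)/(s^4 - 3*s^3 + 9*s^2 - 12*s + 20)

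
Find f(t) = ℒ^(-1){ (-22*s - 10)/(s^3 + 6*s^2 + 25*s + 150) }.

Factor the denominator: s^3 + 6*s^2 + 25*s + 150 = (s + 6)*(s^2 + 25).
Partial fraction decomposition gives [2/(s + 6)] + [-2*s/(s^2 + 25)] + [-10/(s^2 + 25)].
Invert each term: 2/(s + 6) ↔ 2e^(-6t); -2·s/(s^2 + 25) ↔ -2cos(5t); -2·5/(s^2 + 25) ↔ -2sin(5t).

f(t) = -2*sin(5*t) - 2*cos(5*t) + 2*exp(-6*t)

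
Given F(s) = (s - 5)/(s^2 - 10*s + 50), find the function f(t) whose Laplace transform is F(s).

Rewrite the denominator: s^2 - 10*s + 50 = (s - 5)^2 + 25.
The form in (s - 5) signals a first-shifting-theorem factor e^(5t).
Since L{cos(5t)} = s/(s^2 + 25), the inverse is e^(5*t)*cos(5*t).

f(t) = exp(5*t)*cos(5*t)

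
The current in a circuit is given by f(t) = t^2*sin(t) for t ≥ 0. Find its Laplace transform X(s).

X(s) = 2*(3*s^2 - 1)/(s^2 + 1)^3

L{sin(t)} = 1/(s^2 + 1).
Then apply L{t^2·g(t)} = (-1)^2 d^2/ds^2[G(s)] with G(s) = 1/(s^2 + 1):
differentiating 2 times and applying the sign gives 2*(3*s^2 - 1)/(s^2 + 1)^3.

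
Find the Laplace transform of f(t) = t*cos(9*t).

(s - 9)*(s + 9)/(s^2 + 81)^2

L{cos(9t)} = s/(s^2 + 81).
Then apply L{t·g(t)} = -d/ds[G(s)] with G(s) = s/(s^2 + 81):
differentiating 1 time and applying the sign gives (s - 9)*(s + 9)/(s^2 + 81)^2.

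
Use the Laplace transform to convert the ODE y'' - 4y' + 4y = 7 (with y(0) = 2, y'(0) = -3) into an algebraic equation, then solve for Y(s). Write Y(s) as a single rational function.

Take the Laplace transform of both sides.
Using L{y''} = s^2 Y - s·y(0) - y'(0) and L{y'} = sY - y(0), with y(0) = 2, y'(0) = -3, the left side becomes (s^2 - 4*s + 4)Y - (2*s - 11).
The right side is L{7} = 7/s.
So (s^2 - 4*s + 4)Y = 7/s + (2*s - 11).
Isolate Y and clear denominators.

Y(s) = (2*s^2 - 11*s + 7)/(s^3 - 4*s^2 + 4*s)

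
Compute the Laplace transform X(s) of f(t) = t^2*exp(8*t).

L{t^2} = 2!/s^3 = 2/s^3.
By the first shifting theorem, multiplying by e^(8t) replaces s with s - 8.

X(s) = 2/(s - 8)^3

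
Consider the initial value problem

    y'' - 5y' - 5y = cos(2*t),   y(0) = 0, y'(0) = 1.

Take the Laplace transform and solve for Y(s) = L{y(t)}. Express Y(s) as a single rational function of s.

Laplace-transform each side.
The derivative rules (L{y''} = s^2 Y - s·y(0) - y'(0) and L{y'} = sY - y(0), with y(0) = 0, y'(0) = 1) turn the left side into (s^2 - 5*s - 5)Y - (1).
The right side is L{cos(2*t)} = s/(s^2 + 4).
So (s^2 - 5*s - 5)Y = s/(s^2 + 4) + (1).
Divide through and combine into a single rational function.

Y(s) = (s^2 + s + 4)/(s^4 - 5*s^3 - s^2 - 20*s - 20)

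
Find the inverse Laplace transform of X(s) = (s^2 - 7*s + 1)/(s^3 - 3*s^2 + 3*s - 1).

Factor the denominator: s^3 - 3*s^2 + 3*s - 1 = (s - 1)^3.
Partial fraction decomposition gives [1/(s - 1)] + [-5/(s - 1)^2] + [-5/(s - 1)^3].
Invert each term: 1/(s - 1) ↔ e^(t); -5/(s - 1)^2 ↔ -5t·e^(t); -5/(s - 1)^3 ↔ (-5/2)t^2·e^(t).

-5*t^2*exp(t)/2 - 5*t*exp(t) + exp(t)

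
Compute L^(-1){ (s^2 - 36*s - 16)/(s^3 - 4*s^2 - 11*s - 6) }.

Factor the denominator: s^3 - 4*s^2 - 11*s - 6 = (s - 6)*(s + 1)^2.
Partial fraction decomposition gives [5/(s + 1)] + [-3/(s + 1)^2] + [-4/(s - 6)].
Invert each term: 5/(s + 1) ↔ 5e^(-t); -3/(s + 1)^2 ↔ -3t·e^(-t); -4/(s - 6) ↔ -4e^(6t).

-3*t*exp(-t) - 4*exp(6*t) + 5*exp(-t)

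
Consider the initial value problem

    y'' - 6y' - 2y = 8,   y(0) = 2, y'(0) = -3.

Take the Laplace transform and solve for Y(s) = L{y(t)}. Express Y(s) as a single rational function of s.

Y(s) = (2*s^2 - 15*s + 8)/(s^3 - 6*s^2 - 2*s)

Transform both sides with L{·}.
With L{y''} = s^2 Y - s·y(0) - y'(0) and L{y'} = sY - y(0), with y(0) = 2, y'(0) = -3: the LHS transforms to (s^2 - 6*s - 2)Y - (2*s - 15).
The right side is L{8} = 8/s.
So (s^2 - 6*s - 2)Y = 8/s + (2*s - 15).
Isolate Y and clear denominators.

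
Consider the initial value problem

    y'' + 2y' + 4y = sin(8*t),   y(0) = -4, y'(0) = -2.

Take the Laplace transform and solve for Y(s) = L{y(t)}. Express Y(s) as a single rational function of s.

Y(s) = (-4*s^3 - 10*s^2 - 256*s - 632)/(s^4 + 2*s^3 + 68*s^2 + 128*s + 256)

Apply the Laplace transform to the equation.
With L{y''} = s^2 Y - s·y(0) - y'(0) and L{y'} = sY - y(0), with y(0) = -4, y'(0) = -2: the LHS transforms to (s^2 + 2*s + 4)Y - (-4*s - 10).
The right side is L{sin(8*t)} = 8/(s^2 + 64).
So (s^2 + 2*s + 4)Y = 8/(s^2 + 64) + (-4*s - 10).
Solve for Y(s) and write it as one ratio of polynomials.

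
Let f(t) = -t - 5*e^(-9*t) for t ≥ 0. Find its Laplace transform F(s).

F(s) = -5/(s + 9) - 1/s^2

By linearity of the Laplace transform, transform each term separately.
(-5)·[L{e^(-9t)} = 1/(s + 9)]; (-1)·[L{t} = 1!/s^2 = 1/s^2].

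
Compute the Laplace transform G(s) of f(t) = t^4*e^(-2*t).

L{t^4} = 4!/s^5 = 24/s^5.
By the first shifting theorem, multiplying by e^(-2t) replaces s with s + 2.

G(s) = 24/(s + 2)^5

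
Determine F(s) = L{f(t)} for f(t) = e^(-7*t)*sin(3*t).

L{sin(3t)} = 3/(s^2 + 9).
By the first shifting theorem, multiplying by e^(-7t) replaces s with s + 7.

F(s) = 3/((s + 7)^2 + 9)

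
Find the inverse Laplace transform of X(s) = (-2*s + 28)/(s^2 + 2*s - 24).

2*exp(4*t) - 4*exp(-6*t)

Factor the denominator: s^2 + 2*s - 24 = (s - 4)*(s + 6).
Partial fraction decomposition gives [2/(s - 4)] + [-4/(s + 6)].
Invert each term: 2/(s - 4) ↔ 2e^(4t); -4/(s + 6) ↔ -4e^(-6t).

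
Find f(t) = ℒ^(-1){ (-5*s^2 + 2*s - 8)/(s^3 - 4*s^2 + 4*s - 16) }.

Factor the denominator: s^3 - 4*s^2 + 4*s - 16 = (s - 4)*(s^2 + 4).
Partial fraction decomposition gives [-4/(s - 4)] + [-s/(s^2 + 4)] + [-2/(s^2 + 4)].
Invert each term: -4/(s - 4) ↔ -4e^(4t); -1·s/(s^2 + 4) ↔ -cos(2t); -1·2/(s^2 + 4) ↔ -sin(2t).

f(t) = -4*exp(4*t) - sin(2*t) - cos(2*t)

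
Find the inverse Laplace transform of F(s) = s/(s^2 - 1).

cosh(t)

Since L{cosh(t)} = s/(s^2 - 1), the inverse is cosh(t).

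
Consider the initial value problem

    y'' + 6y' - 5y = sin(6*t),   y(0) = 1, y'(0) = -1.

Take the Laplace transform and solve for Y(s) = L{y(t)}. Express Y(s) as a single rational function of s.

Apply the Laplace transform to the equation.
With L{y''} = s^2 Y - s·y(0) - y'(0) and L{y'} = sY - y(0), with y(0) = 1, y'(0) = -1: the LHS transforms to (s^2 + 6*s - 5)Y - (s + 5).
The right side is L{sin(6*t)} = 6/(s^2 + 36).
So (s^2 + 6*s - 5)Y = 6/(s^2 + 36) + (s + 5).
Solve for Y(s) and write it as one ratio of polynomials.

Y(s) = (s^3 + 5*s^2 + 36*s + 186)/(s^4 + 6*s^3 + 31*s^2 + 216*s - 180)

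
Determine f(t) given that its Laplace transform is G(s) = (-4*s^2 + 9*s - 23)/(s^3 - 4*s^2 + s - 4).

Factor the denominator: s^3 - 4*s^2 + s - 4 = (s - 4)*(s^2 + 1).
Partial fraction decomposition gives [-3/(s - 4)] + [-s/(s^2 + 1)] + [5/(s^2 + 1)].
Invert each term: -3/(s - 4) ↔ -3e^(4t); -1·s/(s^2 + 1) ↔ -cos(t); 5·1/(s^2 + 1) ↔ 5sin(t).

f(t) = -3*exp(4*t) + 5*sin(t) - cos(t)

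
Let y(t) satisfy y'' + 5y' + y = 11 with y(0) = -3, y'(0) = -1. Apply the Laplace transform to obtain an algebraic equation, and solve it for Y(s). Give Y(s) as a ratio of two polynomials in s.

Take the Laplace transform of both sides.
Using L{y''} = s^2 Y - s·y(0) - y'(0) and L{y'} = sY - y(0), with y(0) = -3, y'(0) = -1, the left side becomes (s^2 + 5*s + 1)Y - (-3*s - 16).
The right side is L{11} = 11/s.
So (s^2 + 5*s + 1)Y = 11/s + (-3*s - 16).
Divide through and combine into a single rational function.

Y(s) = (-3*s^2 - 16*s + 11)/(s^3 + 5*s^2 + s)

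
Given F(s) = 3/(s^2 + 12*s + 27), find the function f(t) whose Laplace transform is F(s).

f(t) = exp(-6*t)*sinh(3*t)

Rewrite the denominator: s^2 + 12*s + 27 = (s + 6)^2 - 9.
The form in (s + 6) signals a first-shifting-theorem factor e^(-6t).
Since L{sinh(3t)} = 3/(s^2 - 9), the inverse is exp(-6*t)*sinh(3*t).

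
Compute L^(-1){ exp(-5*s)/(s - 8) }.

The factor e^(-5s) signals a time shift by c = 5 (second shifting theorem).
L{e^(8t)} = 1/(s - 8), so L^-1{1/(s - 8)} = exp(8*t).
Hence the inverse is u(t - 5) times that function evaluated at t - 5.

Heaviside(t - 5)*(exp(8*t - 40))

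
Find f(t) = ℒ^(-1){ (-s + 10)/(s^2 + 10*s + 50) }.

f(t) = 3*exp(-5*t)*sin(5*t) - exp(-5*t)*cos(5*t)

Complete the square in the denominator: s^2 + 10*s + 50 = (s + 5)^2 + 5^2.
Split the numerator to match: -s + 10 = -1·(s + 5) + 3·5.
Invert each term: -1·(s + 5)/((s + 5)^2 + 25) ↔ -e^(-5t)cos(5t); 3·5/((s + 5)^2 + 25) ↔ 3e^(-5t)sin(5t).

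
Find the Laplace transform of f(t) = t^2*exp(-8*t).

L{e^(-8t)} = 1/(s + 8).
Then apply L{t^2·g(t)} = (-1)^2 d^2/ds^2[G(s)] with G(s) = 1/(s + 8):
differentiating 2 times and applying the sign gives 2/(s + 8)^3.

2/(s + 8)^3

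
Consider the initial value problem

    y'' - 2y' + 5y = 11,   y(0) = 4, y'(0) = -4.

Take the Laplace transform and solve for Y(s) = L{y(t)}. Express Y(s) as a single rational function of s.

Y(s) = (4*s^2 - 12*s + 11)/(s^3 - 2*s^2 + 5*s)

Take the Laplace transform of both sides.
Using L{y''} = s^2 Y - s·y(0) - y'(0) and L{y'} = sY - y(0), with y(0) = 4, y'(0) = -4, the left side becomes (s^2 - 2*s + 5)Y - (4*s - 12).
The right side is L{11} = 11/s.
So (s^2 - 2*s + 5)Y = 11/s + (4*s - 12).
Isolate Y and clear denominators.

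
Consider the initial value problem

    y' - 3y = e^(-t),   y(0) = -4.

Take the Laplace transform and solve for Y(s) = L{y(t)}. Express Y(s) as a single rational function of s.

Y(s) = (-4*s - 3)/(s^2 - 2*s - 3)

Laplace-transform each side.
The derivative rules (L{y'} = sY - y(0) = sY - (-4)) turn the left side into (s - 3)Y - (-4).
The right side is L{e^(-t)} = 1/(s + 1).
So (s - 3)Y = 1/(s + 1) + (-4).
Solve for Y(s) and write it as one ratio of polynomials.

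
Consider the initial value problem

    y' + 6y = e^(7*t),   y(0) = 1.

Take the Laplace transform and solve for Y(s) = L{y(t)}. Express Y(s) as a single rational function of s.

Apply the Laplace transform to the equation.
With L{y'} = sY - y(0) = sY - 1: the LHS transforms to (s + 6)Y - (1).
The right side is L{e^(7*t)} = 1/(s - 7).
So (s + 6)Y = 1/(s - 7) + (1).
Isolate Y and clear denominators.

Y(s) = (s - 6)/(s^2 - s - 42)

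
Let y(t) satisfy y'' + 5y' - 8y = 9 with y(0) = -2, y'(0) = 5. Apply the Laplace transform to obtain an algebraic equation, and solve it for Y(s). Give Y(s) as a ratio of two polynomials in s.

Y(s) = (-2*s^2 - 5*s + 9)/(s^3 + 5*s^2 - 8*s)

Apply the Laplace transform to the equation.
The derivative rules (L{y''} = s^2 Y - s·y(0) - y'(0) and L{y'} = sY - y(0), with y(0) = -2, y'(0) = 5) turn the left side into (s^2 + 5*s - 8)Y - (-2*s - 5).
The right side is L{9} = 9/s.
So (s^2 + 5*s - 8)Y = 9/s + (-2*s - 5).
Divide through and combine into a single rational function.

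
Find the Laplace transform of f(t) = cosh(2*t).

L{cosh(2t)} = s/(s^2 - 4).

s/(s^2 - 4)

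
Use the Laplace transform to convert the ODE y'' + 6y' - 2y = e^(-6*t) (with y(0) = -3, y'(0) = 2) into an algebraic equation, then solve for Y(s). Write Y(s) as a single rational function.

Y(s) = (-3*s^2 - 34*s - 95)/(s^3 + 12*s^2 + 34*s - 12)

Transform both sides with L{·}.
With L{y''} = s^2 Y - s·y(0) - y'(0) and L{y'} = sY - y(0), with y(0) = -3, y'(0) = 2: the LHS transforms to (s^2 + 6*s - 2)Y - (-3*s - 16).
The right side is L{e^(-6*t)} = 1/(s + 6).
So (s^2 + 6*s - 2)Y = 1/(s + 6) + (-3*s - 16).
Divide through and combine into a single rational function.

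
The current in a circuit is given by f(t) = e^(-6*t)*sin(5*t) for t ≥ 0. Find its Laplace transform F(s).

L{sin(5t)} = 5/(s^2 + 25).
By the first shifting theorem, multiplying by e^(-6t) replaces s with s + 6.

F(s) = 5/((s + 6)^2 + 25)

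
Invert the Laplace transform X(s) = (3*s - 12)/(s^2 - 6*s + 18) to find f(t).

f(t) = -exp(3*t)*sin(3*t) + 3*exp(3*t)*cos(3*t)

Complete the square in the denominator: s^2 - 6*s + 18 = (s - 3)^2 + 3^2.
Split the numerator to match: 3*s - 12 = 3·(s - 3) - 1·3.
Invert each term: 3·(s - 3)/((s - 3)^2 + 9) ↔ 3e^(3t)cos(3t); -1·3/((s - 3)^2 + 9) ↔ -e^(3t)sin(3t).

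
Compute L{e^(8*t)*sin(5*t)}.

5/((s - 8)^2 + 25)

L{sin(5t)} = 5/(s^2 + 25).
By the first shifting theorem, multiplying by e^(8t) replaces s with s - 8.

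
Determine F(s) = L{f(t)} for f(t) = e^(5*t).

L{e^(5t)} = 1/(s - 5).

F(s) = 1/(s - 5)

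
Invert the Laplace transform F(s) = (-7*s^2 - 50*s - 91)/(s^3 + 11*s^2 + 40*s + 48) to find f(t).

Factor the denominator: s^3 + 11*s^2 + 40*s + 48 = (s + 3)*(s + 4)^2.
Partial fraction decomposition gives [-3/(s + 4)] + [3/(s + 4)^2] + [-4/(s + 3)].
Invert each term: -3/(s + 4) ↔ -3e^(-4t); 3/(s + 4)^2 ↔ 3t·e^(-4t); -4/(s + 3) ↔ -4e^(-3t).

f(t) = 3*t*exp(-4*t) - 4*exp(-3*t) - 3*exp(-4*t)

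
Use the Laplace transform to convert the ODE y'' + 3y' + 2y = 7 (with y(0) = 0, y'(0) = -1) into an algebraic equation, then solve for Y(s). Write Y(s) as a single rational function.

Transform both sides with L{·}.
The derivative rules (L{y''} = s^2 Y - s·y(0) - y'(0) and L{y'} = sY - y(0), with y(0) = 0, y'(0) = -1) turn the left side into (s^2 + 3*s + 2)Y - (-1).
The right side is L{7} = 7/s.
So (s^2 + 3*s + 2)Y = 7/s + (-1).
Solve for Y(s) and write it as one ratio of polynomials.

Y(s) = (-s + 7)/(s^3 + 3*s^2 + 2*s)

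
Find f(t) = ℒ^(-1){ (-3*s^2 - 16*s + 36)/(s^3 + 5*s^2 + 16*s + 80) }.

Factor the denominator: s^3 + 5*s^2 + 16*s + 80 = (s + 5)*(s^2 + 16).
Partial fraction decomposition gives [1/(s + 5)] + [-4*s/(s^2 + 16)] + [4/(s^2 + 16)].
Invert each term: 1/(s + 5) ↔ e^(-5t); -4·s/(s^2 + 16) ↔ -4cos(4t); 1·4/(s^2 + 16) ↔ sin(4t).

f(t) = sin(4*t) - 4*cos(4*t) + exp(-5*t)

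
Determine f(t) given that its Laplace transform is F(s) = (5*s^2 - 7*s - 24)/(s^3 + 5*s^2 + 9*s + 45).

Factor the denominator: s^3 + 5*s^2 + 9*s + 45 = (s + 5)*(s^2 + 9).
Partial fraction decomposition gives [4/(s + 5)] + [s/(s^2 + 9)] + [-12/(s^2 + 9)].
Invert each term: 4/(s + 5) ↔ 4e^(-5t); 1·s/(s^2 + 9) ↔ cos(3t); -4·3/(s^2 + 9) ↔ -4sin(3t).

f(t) = -4*sin(3*t) + cos(3*t) + 4*exp(-5*t)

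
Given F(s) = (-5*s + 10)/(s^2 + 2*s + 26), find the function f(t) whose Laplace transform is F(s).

Complete the square in the denominator: s^2 + 2*s + 26 = (s + 1)^2 + 5^2.
Split the numerator to match: -5*s + 10 = -5·(s + 1) + 3·5.
Invert each term: -5·(s + 1)/((s + 1)^2 + 25) ↔ -5e^(-t)cos(5t); 3·5/((s + 1)^2 + 25) ↔ 3e^(-t)sin(5t).

f(t) = 3*exp(-t)*sin(5*t) - 5*exp(-t)*cos(5*t)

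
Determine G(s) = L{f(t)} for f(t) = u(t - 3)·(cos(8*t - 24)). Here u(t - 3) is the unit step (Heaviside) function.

G(s) = s*exp(-3*s)/(s^2 + 64)

By the second shifting theorem, L{u(t - c)·g(t - c)} = e^(-cs)·H(s) with c = 3 and H(s) = L{g(t)}.
L{cos(8t)} = s/(s^2 + 64).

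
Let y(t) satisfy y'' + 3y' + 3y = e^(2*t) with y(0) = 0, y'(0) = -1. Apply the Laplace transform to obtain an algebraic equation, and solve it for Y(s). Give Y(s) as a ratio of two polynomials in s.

Transform both sides with L{·}.
Using L{y''} = s^2 Y - s·y(0) - y'(0) and L{y'} = sY - y(0), with y(0) = 0, y'(0) = -1, the left side becomes (s^2 + 3*s + 3)Y - (-1).
The right side is L{e^(2*t)} = 1/(s - 2).
So (s^2 + 3*s + 3)Y = 1/(s - 2) + (-1).
Solve for Y(s) and write it as one ratio of polynomials.

Y(s) = (-s + 3)/(s^3 + s^2 - 3*s - 6)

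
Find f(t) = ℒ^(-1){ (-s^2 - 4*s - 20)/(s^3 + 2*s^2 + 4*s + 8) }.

Factor the denominator: s^3 + 2*s^2 + 4*s + 8 = (s + 2)*(s^2 + 4).
Partial fraction decomposition gives [-2/(s + 2)] + [s/(s^2 + 4)] + [-6/(s^2 + 4)].
Invert each term: -2/(s + 2) ↔ -2e^(-2t); 1·s/(s^2 + 4) ↔ cos(2t); -3·2/(s^2 + 4) ↔ -3sin(2t).

f(t) = -3*sin(2*t) + cos(2*t) - 2*exp(-2*t)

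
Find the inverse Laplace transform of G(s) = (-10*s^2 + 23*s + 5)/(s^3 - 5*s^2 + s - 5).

Factor the denominator: s^3 - 5*s^2 + s - 5 = (s - 5)*(s^2 + 1).
Partial fraction decomposition gives [-5/(s - 5)] + [-5*s/(s^2 + 1)] + [-2/(s^2 + 1)].
Invert each term: -5/(s - 5) ↔ -5e^(5t); -5·s/(s^2 + 1) ↔ -5cos(t); -2·1/(s^2 + 1) ↔ -2sin(t).

-5*exp(5*t) - 2*sin(t) - 5*cos(t)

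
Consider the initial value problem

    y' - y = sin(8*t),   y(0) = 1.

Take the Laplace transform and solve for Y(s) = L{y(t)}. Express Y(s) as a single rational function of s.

Y(s) = (s^2 + 72)/(s^3 - s^2 + 64*s - 64)

Apply the Laplace transform to the equation.
With L{y'} = sY - y(0) = sY - 1: the LHS transforms to (s - 1)Y - (1).
The right side is L{sin(8*t)} = 8/(s^2 + 64).
So (s - 1)Y = 8/(s^2 + 64) + (1).
Isolate Y and clear denominators.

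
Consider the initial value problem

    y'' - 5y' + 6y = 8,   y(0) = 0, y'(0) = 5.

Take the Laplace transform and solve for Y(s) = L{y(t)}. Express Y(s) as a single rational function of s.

Y(s) = (5*s + 8)/(s^3 - 5*s^2 + 6*s)

Laplace-transform each side.
Using L{y''} = s^2 Y - s·y(0) - y'(0) and L{y'} = sY - y(0), with y(0) = 0, y'(0) = 5, the left side becomes (s^2 - 5*s + 6)Y - (5).
The right side is L{8} = 8/s.
So (s^2 - 5*s + 6)Y = 8/s + (5).
Solve for Y(s) and write it as one ratio of polynomials.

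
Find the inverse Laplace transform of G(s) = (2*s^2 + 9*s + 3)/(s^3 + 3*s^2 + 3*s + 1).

-2*t^2*exp(-t) + 5*t*exp(-t) + 2*exp(-t)

Factor the denominator: s^3 + 3*s^2 + 3*s + 1 = (s + 1)^3.
Partial fraction decomposition gives [2/(s + 1)] + [5/(s + 1)^2] + [-4/(s + 1)^3].
Invert each term: 2/(s + 1) ↔ 2e^(-t); 5/(s + 1)^2 ↔ 5t·e^(-t); -4/(s + 1)^3 ↔ (-2)t^2·e^(-t).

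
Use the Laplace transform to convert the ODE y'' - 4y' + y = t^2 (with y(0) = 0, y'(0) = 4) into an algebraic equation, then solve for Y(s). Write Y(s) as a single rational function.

Y(s) = (4*s^3 + 2)/(s^5 - 4*s^4 + s^3)

Transform both sides with L{·}.
With L{y''} = s^2 Y - s·y(0) - y'(0) and L{y'} = sY - y(0), with y(0) = 0, y'(0) = 4: the LHS transforms to (s^2 - 4*s + 1)Y - (4).
The right side is L{t^2} = 2/s^3.
So (s^2 - 4*s + 1)Y = 2/s^3 + (4).
Divide through and combine into a single rational function.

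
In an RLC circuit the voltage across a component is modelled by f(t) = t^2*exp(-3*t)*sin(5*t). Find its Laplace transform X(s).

L{sin(5t)} = 5/(s^2 + 25).
Multiplying by e^(-3t) shifts s → s + 3, so L{exp(-3*t)*sin(5*t)} = 5/((s + 3)^2 + 25).
Then apply L{t^2·g(t)} = (-1)^2 d^2/ds^2[G(s)] with G(s) = 5/((s + 3)^2 + 25):
differentiating 2 times and applying the sign gives 10*(3*s^2 + 18*s + 2)/(s^2 + 6*s + 34)^3.

X(s) = 10*(3*s^2 + 18*s + 2)/(s^2 + 6*s + 34)^3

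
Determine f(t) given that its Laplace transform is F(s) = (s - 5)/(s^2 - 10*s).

f(t) = exp(5*t)*cosh(5*t)

Rewrite the denominator: s^2 - 10*s = (s - 5)^2 - 25.
The form in (s - 5) signals a first-shifting-theorem factor e^(5t).
Since L{cosh(5t)} = s/(s^2 - 25), the inverse is e^(5*t)*cosh(5*t).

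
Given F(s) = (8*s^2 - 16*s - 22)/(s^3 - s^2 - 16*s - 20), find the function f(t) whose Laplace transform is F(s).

f(t) = -6*t*exp(-2*t) + 2*exp(5*t) + 6*exp(-2*t)

Factor the denominator: s^3 - s^2 - 16*s - 20 = (s - 5)*(s + 2)^2.
Partial fraction decomposition gives [6/(s + 2)] + [-6/(s + 2)^2] + [2/(s - 5)].
Invert each term: 6/(s + 2) ↔ 6e^(-2t); -6/(s + 2)^2 ↔ -6t·e^(-2t); 2/(s - 5) ↔ 2e^(5t).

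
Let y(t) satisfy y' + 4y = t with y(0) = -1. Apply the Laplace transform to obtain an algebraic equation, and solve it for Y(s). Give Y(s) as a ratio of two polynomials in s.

Y(s) = (-s^2 + 1)/(s^3 + 4*s^2)

Laplace-transform each side.
The derivative rules (L{y'} = sY - y(0) = sY - (-1)) turn the left side into (s + 4)Y - (-1).
The right side is L{t} = s^(-2).
So (s + 4)Y = s^(-2) + (-1).
Divide through and combine into a single rational function.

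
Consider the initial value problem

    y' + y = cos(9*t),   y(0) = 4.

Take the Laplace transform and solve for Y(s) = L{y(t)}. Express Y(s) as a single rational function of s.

Transform both sides with L{·}.
With L{y'} = sY - y(0) = sY - 4: the LHS transforms to (s + 1)Y - (4).
The right side is L{cos(9*t)} = s/(s^2 + 81).
So (s + 1)Y = s/(s^2 + 81) + (4).
Solve for Y(s) and write it as one ratio of polynomials.

Y(s) = (4*s^2 + s + 324)/(s^3 + s^2 + 81*s + 81)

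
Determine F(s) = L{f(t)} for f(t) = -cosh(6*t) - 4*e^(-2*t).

F(s) = -s/(s^2 - 36) - 4/(s + 2)

By linearity of the Laplace transform, transform each term separately.
(-1)·[L{cosh(6t)} = s/(s^2 - 36)]; (-4)·[L{e^(-2t)} = 1/(s + 2)].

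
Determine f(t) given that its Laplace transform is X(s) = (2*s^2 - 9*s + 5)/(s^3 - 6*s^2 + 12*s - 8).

Factor the denominator: s^3 - 6*s^2 + 12*s - 8 = (s - 2)^3.
Partial fraction decomposition gives [2/(s - 2)] + [-1/(s - 2)^2] + [-5/(s - 2)^3].
Invert each term: 2/(s - 2) ↔ 2e^(2t); -1/(s - 2)^2 ↔ -t·e^(2t); -5/(s - 2)^3 ↔ (-5/2)t^2·e^(2t).

f(t) = -5*t^2*exp(2*t)/2 - t*exp(2*t) + 2*exp(2*t)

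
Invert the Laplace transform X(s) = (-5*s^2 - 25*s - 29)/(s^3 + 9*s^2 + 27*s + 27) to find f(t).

Factor the denominator: s^3 + 9*s^2 + 27*s + 27 = (s + 3)^3.
Partial fraction decomposition gives [-5/(s + 3)] + [5/(s + 3)^2] + [(s + 3)^(-3)].
Invert each term: -5/(s + 3) ↔ -5e^(-3t); 5/(s + 3)^2 ↔ 5t·e^(-3t); 1/(s + 3)^3 ↔ (1/2)t^2·e^(-3t).

f(t) = t^2*exp(-3*t)/2 + 5*t*exp(-3*t) - 5*exp(-3*t)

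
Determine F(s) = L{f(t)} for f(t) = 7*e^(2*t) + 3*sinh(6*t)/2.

F(s) = 9/(s^2 - 36) + 7/(s - 2)

By linearity of the Laplace transform, transform each term separately.
(3/2)·[L{sinh(6t)} = 6/(s^2 - 36)]; (7)·[L{e^(2t)} = 1/(s - 2)].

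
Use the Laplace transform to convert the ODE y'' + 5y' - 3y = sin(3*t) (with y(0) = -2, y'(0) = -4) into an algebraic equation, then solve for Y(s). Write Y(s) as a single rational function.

Y(s) = (-2*s^3 - 14*s^2 - 18*s - 123)/(s^4 + 5*s^3 + 6*s^2 + 45*s - 27)

Take the Laplace transform of both sides.
Using L{y''} = s^2 Y - s·y(0) - y'(0) and L{y'} = sY - y(0), with y(0) = -2, y'(0) = -4, the left side becomes (s^2 + 5*s - 3)Y - (-2*s - 14).
The right side is L{sin(3*t)} = 3/(s^2 + 9).
So (s^2 + 5*s - 3)Y = 3/(s^2 + 9) + (-2*s - 14).
Solve for Y(s) and write it as one ratio of polynomials.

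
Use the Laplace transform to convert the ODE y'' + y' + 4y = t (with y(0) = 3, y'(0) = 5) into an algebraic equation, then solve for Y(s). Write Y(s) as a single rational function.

Transform both sides with L{·}.
With L{y''} = s^2 Y - s·y(0) - y'(0) and L{y'} = sY - y(0), with y(0) = 3, y'(0) = 5: the LHS transforms to (s^2 + s + 4)Y - (3*s + 8).
The right side is L{t} = s^(-2).
So (s^2 + s + 4)Y = s^(-2) + (3*s + 8).
Divide through and combine into a single rational function.

Y(s) = (3*s^3 + 8*s^2 + 1)/(s^4 + s^3 + 4*s^2)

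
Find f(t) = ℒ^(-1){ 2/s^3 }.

f(t) = t^2

Since L{t^2} = 2!/s^3 = 2/s^3, the inverse is t^2.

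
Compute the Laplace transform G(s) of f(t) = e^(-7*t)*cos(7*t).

G(s) = (s + 7)/((s + 7)^2 + 49)

L{cos(7t)} = s/(s^2 + 49).
By the first shifting theorem, multiplying by e^(-7t) replaces s with s + 7.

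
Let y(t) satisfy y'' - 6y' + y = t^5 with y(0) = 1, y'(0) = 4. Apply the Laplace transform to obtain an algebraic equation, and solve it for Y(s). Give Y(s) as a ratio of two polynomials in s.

Apply the Laplace transform to the equation.
The derivative rules (L{y''} = s^2 Y - s·y(0) - y'(0) and L{y'} = sY - y(0), with y(0) = 1, y'(0) = 4) turn the left side into (s^2 - 6*s + 1)Y - (s - 2).
The right side is L{t^5} = 120/s^6.
So (s^2 - 6*s + 1)Y = 120/s^6 + (s - 2).
Divide through and combine into a single rational function.

Y(s) = (s^7 - 2*s^6 + 120)/(s^8 - 6*s^7 + s^6)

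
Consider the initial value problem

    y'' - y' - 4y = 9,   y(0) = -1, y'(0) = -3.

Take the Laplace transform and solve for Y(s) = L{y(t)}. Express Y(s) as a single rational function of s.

Apply the Laplace transform to the equation.
Using L{y''} = s^2 Y - s·y(0) - y'(0) and L{y'} = sY - y(0), with y(0) = -1, y'(0) = -3, the left side becomes (s^2 - s - 4)Y - (-s - 2).
The right side is L{9} = 9/s.
So (s^2 - s - 4)Y = 9/s + (-s - 2).
Solve for Y(s) and write it as one ratio of polynomials.

Y(s) = (-s^2 - 2*s + 9)/(s^3 - s^2 - 4*s)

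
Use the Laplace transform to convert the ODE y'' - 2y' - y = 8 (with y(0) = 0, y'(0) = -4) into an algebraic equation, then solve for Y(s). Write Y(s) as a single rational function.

Y(s) = (-4*s + 8)/(s^3 - 2*s^2 - s)

Laplace-transform each side.
With L{y''} = s^2 Y - s·y(0) - y'(0) and L{y'} = sY - y(0), with y(0) = 0, y'(0) = -4: the LHS transforms to (s^2 - 2*s - 1)Y - (-4).
The right side is L{8} = 8/s.
So (s^2 - 2*s - 1)Y = 8/s + (-4).
Divide through and combine into a single rational function.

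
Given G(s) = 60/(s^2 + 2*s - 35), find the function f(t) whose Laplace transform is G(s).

Factor the denominator: s^2 + 2*s - 35 = (s - 5)*(s + 7).
Partial fraction decomposition gives [-5/(s + 7)] + [5/(s - 5)].
Invert each term: -5/(s + 7) ↔ -5e^(-7t); 5/(s - 5) ↔ 5e^(5t).

f(t) = 5*exp(5*t) - 5*exp(-7*t)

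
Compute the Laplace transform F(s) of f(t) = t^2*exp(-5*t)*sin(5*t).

F(s) = 10*(3*s^2 + 30*s + 50)/(s^2 + 10*s + 50)^3

L{sin(5t)} = 5/(s^2 + 25).
Multiplying by e^(-5t) shifts s → s + 5, so L{exp(-5*t)*sin(5*t)} = 5/((s + 5)^2 + 25).
Then apply L{t^2·g(t)} = (-1)^2 d^2/ds^2[G(s)] with G(s) = 5/((s + 5)^2 + 25):
differentiating 2 times and applying the sign gives 10*(3*s^2 + 30*s + 50)/(s^2 + 10*s + 50)^3.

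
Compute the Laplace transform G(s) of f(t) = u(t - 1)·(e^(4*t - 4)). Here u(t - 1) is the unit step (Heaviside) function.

G(s) = exp(-s)/(s - 4)

By the second shifting theorem, L{u(t - c)·g(t - c)} = e^(-cs)·H(s) with c = 1 and H(s) = L{g(t)}.
L{e^(4t)} = 1/(s - 4).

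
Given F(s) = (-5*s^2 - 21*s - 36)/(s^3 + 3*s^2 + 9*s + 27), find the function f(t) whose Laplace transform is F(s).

f(t) = -3*sin(3*t) - 4*cos(3*t) - exp(-3*t)

Factor the denominator: s^3 + 3*s^2 + 9*s + 27 = (s + 3)*(s^2 + 9).
Partial fraction decomposition gives [-1/(s + 3)] + [-4*s/(s^2 + 9)] + [-9/(s^2 + 9)].
Invert each term: -1/(s + 3) ↔ -e^(-3t); -4·s/(s^2 + 9) ↔ -4cos(3t); -3·3/(s^2 + 9) ↔ -3sin(3t).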